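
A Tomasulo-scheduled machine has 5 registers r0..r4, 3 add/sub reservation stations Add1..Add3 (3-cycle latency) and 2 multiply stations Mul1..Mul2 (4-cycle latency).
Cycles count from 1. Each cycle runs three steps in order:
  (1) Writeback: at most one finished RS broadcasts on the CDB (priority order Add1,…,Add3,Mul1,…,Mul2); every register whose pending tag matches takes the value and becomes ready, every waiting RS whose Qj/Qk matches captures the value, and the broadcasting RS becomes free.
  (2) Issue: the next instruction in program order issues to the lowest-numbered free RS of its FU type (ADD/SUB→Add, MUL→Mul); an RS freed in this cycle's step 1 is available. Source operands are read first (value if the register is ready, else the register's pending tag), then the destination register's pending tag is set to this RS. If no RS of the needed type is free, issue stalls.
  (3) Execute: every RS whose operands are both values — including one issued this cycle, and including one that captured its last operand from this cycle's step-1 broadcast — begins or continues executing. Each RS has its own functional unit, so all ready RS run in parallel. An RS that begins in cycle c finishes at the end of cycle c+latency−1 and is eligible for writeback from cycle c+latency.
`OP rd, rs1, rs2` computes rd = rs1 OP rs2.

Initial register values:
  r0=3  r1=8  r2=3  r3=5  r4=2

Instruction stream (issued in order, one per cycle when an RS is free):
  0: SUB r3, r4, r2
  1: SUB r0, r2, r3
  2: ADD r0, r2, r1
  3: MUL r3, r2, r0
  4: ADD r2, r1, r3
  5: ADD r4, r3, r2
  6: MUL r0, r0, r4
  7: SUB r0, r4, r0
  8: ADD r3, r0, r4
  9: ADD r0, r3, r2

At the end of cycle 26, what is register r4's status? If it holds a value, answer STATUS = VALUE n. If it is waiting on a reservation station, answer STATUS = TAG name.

STATUS = VALUE 74

c1: issue SUB r3<-Add1 | r0:3,r1:8,r2:3,r3:Add1,r4:2
c2: issue SUB r0<-Add2 | r0:Add2,r1:8,r2:3,r3:Add1,r4:2
c3: issue ADD r0<-Add3 | r0:Add3,r1:8,r2:3,r3:Add1,r4:2
c4: CDB Add1=-1; issue MUL r3<-Mul1 | r0:Add3,r1:8,r2:3,r3:Mul1,r4:2
c5: issue ADD r2<-Add1 | r0:Add3,r1:8,r2:Add1,r3:Mul1,r4:2
c6: CDB Add3=11; issue ADD r4<-Add3 | r0:11,r1:8,r2:Add1,r3:Mul1,r4:Add3
c7: CDB Add2=4; issue MUL r0<-Mul2 | r0:Mul2,r1:8,r2:Add1,r3:Mul1,r4:Add3
c8: issue SUB r0<-Add2 | r0:Add2,r1:8,r2:Add1,r3:Mul1,r4:Add3
c9: stall | r0:Add2,r1:8,r2:Add1,r3:Mul1,r4:Add3
c10: CDB Mul1=33; stall | r0:Add2,r1:8,r2:Add1,r3:33,r4:Add3
c11: stall | r0:Add2,r1:8,r2:Add1,r3:33,r4:Add3
c12: stall | r0:Add2,r1:8,r2:Add1,r3:33,r4:Add3
c13: CDB Add1=41; issue ADD r3<-Add1 | r0:Add2,r1:8,r2:41,r3:Add1,r4:Add3
c14: stall | r0:Add2,r1:8,r2:41,r3:Add1,r4:Add3
c15: stall | r0:Add2,r1:8,r2:41,r3:Add1,r4:Add3
c16: CDB Add3=74; issue ADD r0<-Add3 | r0:Add3,r1:8,r2:41,r3:Add1,r4:74
c17: - | r0:Add3,r1:8,r2:41,r3:Add1,r4:74
c18: - | r0:Add3,r1:8,r2:41,r3:Add1,r4:74
c19: - | r0:Add3,r1:8,r2:41,r3:Add1,r4:74
c20: CDB Mul2=814 | r0:Add3,r1:8,r2:41,r3:Add1,r4:74
c21: - | r0:Add3,r1:8,r2:41,r3:Add1,r4:74
c22: - | r0:Add3,r1:8,r2:41,r3:Add1,r4:74
c23: CDB Add2=-740 | r0:Add3,r1:8,r2:41,r3:Add1,r4:74
c24: - | r0:Add3,r1:8,r2:41,r3:Add1,r4:74
c25: - | r0:Add3,r1:8,r2:41,r3:Add1,r4:74
c26: CDB Add1=-666 | r0:Add3,r1:8,r2:41,r3:-666,r4:74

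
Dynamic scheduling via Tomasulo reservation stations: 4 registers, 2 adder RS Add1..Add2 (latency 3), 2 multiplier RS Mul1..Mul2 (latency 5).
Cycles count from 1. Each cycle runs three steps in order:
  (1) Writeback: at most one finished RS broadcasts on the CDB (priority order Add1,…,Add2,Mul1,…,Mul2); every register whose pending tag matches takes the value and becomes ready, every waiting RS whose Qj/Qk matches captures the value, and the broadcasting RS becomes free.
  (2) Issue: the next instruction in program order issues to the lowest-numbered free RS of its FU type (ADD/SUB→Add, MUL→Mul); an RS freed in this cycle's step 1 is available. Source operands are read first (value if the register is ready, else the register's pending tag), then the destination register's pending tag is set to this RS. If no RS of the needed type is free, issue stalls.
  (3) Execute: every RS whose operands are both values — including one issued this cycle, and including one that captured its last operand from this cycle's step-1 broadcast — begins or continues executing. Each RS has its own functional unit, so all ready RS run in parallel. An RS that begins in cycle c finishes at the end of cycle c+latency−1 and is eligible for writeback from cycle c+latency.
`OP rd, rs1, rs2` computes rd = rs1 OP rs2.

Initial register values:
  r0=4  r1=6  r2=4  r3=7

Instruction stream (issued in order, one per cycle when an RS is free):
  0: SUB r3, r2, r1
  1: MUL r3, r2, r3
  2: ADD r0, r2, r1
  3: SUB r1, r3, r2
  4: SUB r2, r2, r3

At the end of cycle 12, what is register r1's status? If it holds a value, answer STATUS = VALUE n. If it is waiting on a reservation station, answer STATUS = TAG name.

STATUS = VALUE -12

c1: issue SUB r3<-Add1 | r0:4,r1:6,r2:4,r3:Add1
c2: issue MUL r3<-Mul1 | r0:4,r1:6,r2:4,r3:Mul1
c3: issue ADD r0<-Add2 | r0:Add2,r1:6,r2:4,r3:Mul1
c4: CDB Add1=-2; issue SUB r1<-Add1 | r0:Add2,r1:Add1,r2:4,r3:Mul1
c5: stall | r0:Add2,r1:Add1,r2:4,r3:Mul1
c6: CDB Add2=10; issue SUB r2<-Add2 | r0:10,r1:Add1,r2:Add2,r3:Mul1
c7: - | r0:10,r1:Add1,r2:Add2,r3:Mul1
c8: - | r0:10,r1:Add1,r2:Add2,r3:Mul1
c9: CDB Mul1=-8 | r0:10,r1:Add1,r2:Add2,r3:-8
c10: - | r0:10,r1:Add1,r2:Add2,r3:-8
c11: - | r0:10,r1:Add1,r2:Add2,r3:-8
c12: CDB Add1=-12 | r0:10,r1:-12,r2:Add2,r3:-8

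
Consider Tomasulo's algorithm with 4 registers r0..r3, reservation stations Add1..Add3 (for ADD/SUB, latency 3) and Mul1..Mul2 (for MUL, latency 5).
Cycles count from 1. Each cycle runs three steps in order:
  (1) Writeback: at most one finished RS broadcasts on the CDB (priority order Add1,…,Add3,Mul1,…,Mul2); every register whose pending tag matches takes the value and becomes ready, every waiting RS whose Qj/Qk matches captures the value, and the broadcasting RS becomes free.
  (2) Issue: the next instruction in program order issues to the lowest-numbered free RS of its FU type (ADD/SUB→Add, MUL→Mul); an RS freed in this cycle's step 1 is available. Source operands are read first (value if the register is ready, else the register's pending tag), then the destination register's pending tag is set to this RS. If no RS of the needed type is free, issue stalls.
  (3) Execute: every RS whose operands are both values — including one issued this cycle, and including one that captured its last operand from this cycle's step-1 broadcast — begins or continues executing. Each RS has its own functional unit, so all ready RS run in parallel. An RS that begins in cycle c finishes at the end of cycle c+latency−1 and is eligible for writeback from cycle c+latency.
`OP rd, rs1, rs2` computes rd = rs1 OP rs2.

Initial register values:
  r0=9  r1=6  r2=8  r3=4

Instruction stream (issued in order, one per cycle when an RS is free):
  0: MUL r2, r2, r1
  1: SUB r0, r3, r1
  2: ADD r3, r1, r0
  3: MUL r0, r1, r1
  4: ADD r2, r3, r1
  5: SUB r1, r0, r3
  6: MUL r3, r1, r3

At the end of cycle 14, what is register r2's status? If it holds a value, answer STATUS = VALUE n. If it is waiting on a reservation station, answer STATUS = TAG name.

c1: issue MUL r2<-Mul1 | r0:9,r1:6,r2:Mul1,r3:4
c2: issue SUB r0<-Add1 | r0:Add1,r1:6,r2:Mul1,r3:4
c3: issue ADD r3<-Add2 | r0:Add1,r1:6,r2:Mul1,r3:Add2
c4: issue MUL r0<-Mul2 | r0:Mul2,r1:6,r2:Mul1,r3:Add2
c5: CDB Add1=-2; issue ADD r2<-Add1 | r0:Mul2,r1:6,r2:Add1,r3:Add2
c6: CDB Mul1=48; issue SUB r1<-Add3 | r0:Mul2,r1:Add3,r2:Add1,r3:Add2
c7: issue MUL r3<-Mul1 | r0:Mul2,r1:Add3,r2:Add1,r3:Mul1
c8: CDB Add2=4 | r0:Mul2,r1:Add3,r2:Add1,r3:Mul1
c9: CDB Mul2=36 | r0:36,r1:Add3,r2:Add1,r3:Mul1
c10: - | r0:36,r1:Add3,r2:Add1,r3:Mul1
c11: CDB Add1=10 | r0:36,r1:Add3,r2:10,r3:Mul1
c12: CDB Add3=32 | r0:36,r1:32,r2:10,r3:Mul1
c13: - | r0:36,r1:32,r2:10,r3:Mul1
c14: - | r0:36,r1:32,r2:10,r3:Mul1

STATUS = VALUE 10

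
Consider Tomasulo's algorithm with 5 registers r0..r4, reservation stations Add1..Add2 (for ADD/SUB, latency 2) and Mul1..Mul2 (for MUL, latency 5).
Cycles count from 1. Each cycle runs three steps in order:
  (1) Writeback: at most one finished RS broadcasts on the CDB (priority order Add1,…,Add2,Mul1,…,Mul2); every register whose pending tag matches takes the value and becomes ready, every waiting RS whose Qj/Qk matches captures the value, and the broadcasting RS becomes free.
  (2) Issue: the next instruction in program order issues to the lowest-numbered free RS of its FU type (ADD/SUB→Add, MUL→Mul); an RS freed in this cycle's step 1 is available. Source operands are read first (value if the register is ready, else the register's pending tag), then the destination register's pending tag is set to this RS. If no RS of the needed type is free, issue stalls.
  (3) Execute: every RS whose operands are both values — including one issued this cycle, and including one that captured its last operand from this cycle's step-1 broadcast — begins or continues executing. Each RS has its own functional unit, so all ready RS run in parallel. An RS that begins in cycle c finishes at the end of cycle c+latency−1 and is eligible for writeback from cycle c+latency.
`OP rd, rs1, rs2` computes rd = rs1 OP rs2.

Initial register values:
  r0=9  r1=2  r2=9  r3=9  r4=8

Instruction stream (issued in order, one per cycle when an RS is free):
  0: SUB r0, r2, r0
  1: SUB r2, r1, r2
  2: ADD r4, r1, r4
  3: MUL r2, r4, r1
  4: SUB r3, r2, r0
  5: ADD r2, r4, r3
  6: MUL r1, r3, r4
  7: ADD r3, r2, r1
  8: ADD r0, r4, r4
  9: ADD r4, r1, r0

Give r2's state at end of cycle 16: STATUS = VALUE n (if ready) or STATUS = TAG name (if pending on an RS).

cycle 1: issue SUB r0<-Add1 // r0:Add1,r1:2,r2:9,r3:9,r4:8
cycle 2: issue SUB r2<-Add2 // r0:Add1,r1:2,r2:Add2,r3:9,r4:8
cycle 3: CDB Add1=0; issue ADD r4<-Add1 // r0:0,r1:2,r2:Add2,r3:9,r4:Add1
cycle 4: CDB Add2=-7; issue MUL r2<-Mul1 // r0:0,r1:2,r2:Mul1,r3:9,r4:Add1
cycle 5: CDB Add1=10; issue SUB r3<-Add1 // r0:0,r1:2,r2:Mul1,r3:Add1,r4:10
cycle 6: issue ADD r2<-Add2 // r0:0,r1:2,r2:Add2,r3:Add1,r4:10
cycle 7: issue MUL r1<-Mul2 // r0:0,r1:Mul2,r2:Add2,r3:Add1,r4:10
cycle 8: stall // r0:0,r1:Mul2,r2:Add2,r3:Add1,r4:10
cycle 9: stall // r0:0,r1:Mul2,r2:Add2,r3:Add1,r4:10
cycle 10: CDB Mul1=20; stall // r0:0,r1:Mul2,r2:Add2,r3:Add1,r4:10
cycle 11: stall // r0:0,r1:Mul2,r2:Add2,r3:Add1,r4:10
cycle 12: CDB Add1=20; issue ADD r3<-Add1 // r0:0,r1:Mul2,r2:Add2,r3:Add1,r4:10
cycle 13: stall // r0:0,r1:Mul2,r2:Add2,r3:Add1,r4:10
cycle 14: CDB Add2=30; issue ADD r0<-Add2 // r0:Add2,r1:Mul2,r2:30,r3:Add1,r4:10
cycle 15: stall // r0:Add2,r1:Mul2,r2:30,r3:Add1,r4:10
cycle 16: CDB Add2=20; issue ADD r4<-Add2 // r0:20,r1:Mul2,r2:30,r3:Add1,r4:Add2

STATUS = VALUE 30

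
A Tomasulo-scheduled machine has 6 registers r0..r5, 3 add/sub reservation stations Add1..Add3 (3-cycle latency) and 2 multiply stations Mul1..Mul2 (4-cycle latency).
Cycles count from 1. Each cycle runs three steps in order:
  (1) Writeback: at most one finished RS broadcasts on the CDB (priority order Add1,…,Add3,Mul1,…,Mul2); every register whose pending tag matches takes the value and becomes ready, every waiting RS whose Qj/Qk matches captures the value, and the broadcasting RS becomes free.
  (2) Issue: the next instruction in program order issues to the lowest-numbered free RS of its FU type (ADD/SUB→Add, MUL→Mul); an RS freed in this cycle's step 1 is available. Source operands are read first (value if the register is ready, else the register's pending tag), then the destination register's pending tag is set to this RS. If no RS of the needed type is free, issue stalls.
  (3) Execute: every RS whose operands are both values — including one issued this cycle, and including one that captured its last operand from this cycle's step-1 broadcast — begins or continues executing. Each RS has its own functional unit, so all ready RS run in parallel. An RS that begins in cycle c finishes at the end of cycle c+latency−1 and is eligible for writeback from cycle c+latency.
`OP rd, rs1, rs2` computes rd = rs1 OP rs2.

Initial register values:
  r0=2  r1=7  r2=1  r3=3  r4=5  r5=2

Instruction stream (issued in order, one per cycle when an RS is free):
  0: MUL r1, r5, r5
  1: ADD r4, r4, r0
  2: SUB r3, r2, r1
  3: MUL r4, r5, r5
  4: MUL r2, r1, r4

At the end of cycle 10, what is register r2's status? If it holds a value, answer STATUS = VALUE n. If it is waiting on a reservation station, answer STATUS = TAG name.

c1: issue MUL r1<-Mul1 | r0:2,r1:Mul1,r2:1,r3:3,r4:5,r5:2
c2: issue ADD r4<-Add1 | r0:2,r1:Mul1,r2:1,r3:3,r4:Add1,r5:2
c3: issue SUB r3<-Add2 | r0:2,r1:Mul1,r2:1,r3:Add2,r4:Add1,r5:2
c4: issue MUL r4<-Mul2 | r0:2,r1:Mul1,r2:1,r3:Add2,r4:Mul2,r5:2
c5: CDB Add1=7; stall | r0:2,r1:Mul1,r2:1,r3:Add2,r4:Mul2,r5:2
c6: CDB Mul1=4; issue MUL r2<-Mul1 | r0:2,r1:4,r2:Mul1,r3:Add2,r4:Mul2,r5:2
c7: - | r0:2,r1:4,r2:Mul1,r3:Add2,r4:Mul2,r5:2
c8: CDB Mul2=4 | r0:2,r1:4,r2:Mul1,r3:Add2,r4:4,r5:2
c9: CDB Add2=-3 | r0:2,r1:4,r2:Mul1,r3:-3,r4:4,r5:2
c10: - | r0:2,r1:4,r2:Mul1,r3:-3,r4:4,r5:2

STATUS = TAG Mul1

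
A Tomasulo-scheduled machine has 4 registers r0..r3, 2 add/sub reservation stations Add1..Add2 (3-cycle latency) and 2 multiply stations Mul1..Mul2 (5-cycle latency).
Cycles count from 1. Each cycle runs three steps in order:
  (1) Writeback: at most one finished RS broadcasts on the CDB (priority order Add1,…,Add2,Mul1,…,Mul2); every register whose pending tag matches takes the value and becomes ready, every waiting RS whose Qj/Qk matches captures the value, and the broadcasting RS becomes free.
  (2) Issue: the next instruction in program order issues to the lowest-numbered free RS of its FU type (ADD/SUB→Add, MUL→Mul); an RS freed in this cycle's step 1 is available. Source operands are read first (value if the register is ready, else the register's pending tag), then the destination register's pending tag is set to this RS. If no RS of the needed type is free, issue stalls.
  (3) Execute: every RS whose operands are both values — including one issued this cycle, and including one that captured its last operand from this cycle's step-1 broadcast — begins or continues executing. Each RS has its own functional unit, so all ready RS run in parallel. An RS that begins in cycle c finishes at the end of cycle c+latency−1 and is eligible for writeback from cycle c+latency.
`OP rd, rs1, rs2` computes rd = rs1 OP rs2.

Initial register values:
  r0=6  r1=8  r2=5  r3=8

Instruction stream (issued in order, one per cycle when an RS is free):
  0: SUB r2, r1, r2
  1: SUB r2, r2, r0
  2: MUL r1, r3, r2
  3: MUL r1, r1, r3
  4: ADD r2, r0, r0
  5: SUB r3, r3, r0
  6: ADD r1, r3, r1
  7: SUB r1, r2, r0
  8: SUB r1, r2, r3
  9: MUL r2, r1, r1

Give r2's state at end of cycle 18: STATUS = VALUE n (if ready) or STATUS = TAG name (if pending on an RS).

STATUS = TAG Mul1

  c1: issue SUB r2<-Add1  regs: r0:6,r1:8,r2:Add1,r3:8
  c2: issue SUB r2<-Add2  regs: r0:6,r1:8,r2:Add2,r3:8
  c3: issue MUL r1<-Mul1  regs: r0:6,r1:Mul1,r2:Add2,r3:8
  c4: CDB Add1=3; issue MUL r1<-Mul2  regs: r0:6,r1:Mul2,r2:Add2,r3:8
  c5: issue ADD r2<-Add1  regs: r0:6,r1:Mul2,r2:Add1,r3:8
  c6: stall  regs: r0:6,r1:Mul2,r2:Add1,r3:8
  c7: CDB Add2=-3; issue SUB r3<-Add2  regs: r0:6,r1:Mul2,r2:Add1,r3:Add2
  c8: CDB Add1=12; issue ADD r1<-Add1  regs: r0:6,r1:Add1,r2:12,r3:Add2
  c9: stall  regs: r0:6,r1:Add1,r2:12,r3:Add2
  c10: CDB Add2=2; issue SUB r1<-Add2  regs: r0:6,r1:Add2,r2:12,r3:2
  c11: stall  regs: r0:6,r1:Add2,r2:12,r3:2
  c12: CDB Mul1=-24; stall  regs: r0:6,r1:Add2,r2:12,r3:2
  c13: CDB Add2=6; issue SUB r1<-Add2  regs: r0:6,r1:Add2,r2:12,r3:2
  c14: issue MUL r2<-Mul1  regs: r0:6,r1:Add2,r2:Mul1,r3:2
  c15: -  regs: r0:6,r1:Add2,r2:Mul1,r3:2
  c16: CDB Add2=10  regs: r0:6,r1:10,r2:Mul1,r3:2
  c17: CDB Mul2=-192  regs: r0:6,r1:10,r2:Mul1,r3:2
  c18: -  regs: r0:6,r1:10,r2:Mul1,r3:2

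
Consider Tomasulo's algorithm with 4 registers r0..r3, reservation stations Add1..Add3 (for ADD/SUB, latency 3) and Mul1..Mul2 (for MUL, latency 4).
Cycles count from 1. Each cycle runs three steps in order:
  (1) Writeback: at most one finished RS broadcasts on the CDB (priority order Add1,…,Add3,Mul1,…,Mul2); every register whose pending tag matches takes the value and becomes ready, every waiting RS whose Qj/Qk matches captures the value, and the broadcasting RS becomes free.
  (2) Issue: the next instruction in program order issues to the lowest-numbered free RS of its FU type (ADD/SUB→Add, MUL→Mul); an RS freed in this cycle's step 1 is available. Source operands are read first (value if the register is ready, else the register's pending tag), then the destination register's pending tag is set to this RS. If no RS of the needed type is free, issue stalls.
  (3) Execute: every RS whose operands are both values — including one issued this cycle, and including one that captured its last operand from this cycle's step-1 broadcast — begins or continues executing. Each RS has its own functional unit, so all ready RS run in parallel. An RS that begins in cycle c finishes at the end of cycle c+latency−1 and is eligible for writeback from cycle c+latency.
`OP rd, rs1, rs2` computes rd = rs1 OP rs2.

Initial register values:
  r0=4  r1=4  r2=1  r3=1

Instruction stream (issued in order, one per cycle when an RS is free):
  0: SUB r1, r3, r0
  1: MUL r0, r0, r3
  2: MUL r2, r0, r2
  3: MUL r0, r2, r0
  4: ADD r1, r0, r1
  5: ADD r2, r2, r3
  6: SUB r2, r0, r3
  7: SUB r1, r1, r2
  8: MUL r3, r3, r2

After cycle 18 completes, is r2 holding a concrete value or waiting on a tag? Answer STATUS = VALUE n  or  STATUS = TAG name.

STATUS = VALUE 15

  c1: issue SUB r1<-Add1  regs: r0:4,r1:Add1,r2:1,r3:1
  c2: issue MUL r0<-Mul1  regs: r0:Mul1,r1:Add1,r2:1,r3:1
  c3: issue MUL r2<-Mul2  regs: r0:Mul1,r1:Add1,r2:Mul2,r3:1
  c4: CDB Add1=-3; stall  regs: r0:Mul1,r1:-3,r2:Mul2,r3:1
  c5: stall  regs: r0:Mul1,r1:-3,r2:Mul2,r3:1
  c6: CDB Mul1=4; issue MUL r0<-Mul1  regs: r0:Mul1,r1:-3,r2:Mul2,r3:1
  c7: issue ADD r1<-Add1  regs: r0:Mul1,r1:Add1,r2:Mul2,r3:1
  c8: issue ADD r2<-Add2  regs: r0:Mul1,r1:Add1,r2:Add2,r3:1
  c9: issue SUB r2<-Add3  regs: r0:Mul1,r1:Add1,r2:Add3,r3:1
  c10: CDB Mul2=4; stall  regs: r0:Mul1,r1:Add1,r2:Add3,r3:1
  c11: stall  regs: r0:Mul1,r1:Add1,r2:Add3,r3:1
  c12: stall  regs: r0:Mul1,r1:Add1,r2:Add3,r3:1
  c13: CDB Add2=5; issue SUB r1<-Add2  regs: r0:Mul1,r1:Add2,r2:Add3,r3:1
  c14: CDB Mul1=16; issue MUL r3<-Mul1  regs: r0:16,r1:Add2,r2:Add3,r3:Mul1
  c15: -  regs: r0:16,r1:Add2,r2:Add3,r3:Mul1
  c16: -  regs: r0:16,r1:Add2,r2:Add3,r3:Mul1
  c17: CDB Add1=13  regs: r0:16,r1:Add2,r2:Add3,r3:Mul1
  c18: CDB Add3=15  regs: r0:16,r1:Add2,r2:15,r3:Mul1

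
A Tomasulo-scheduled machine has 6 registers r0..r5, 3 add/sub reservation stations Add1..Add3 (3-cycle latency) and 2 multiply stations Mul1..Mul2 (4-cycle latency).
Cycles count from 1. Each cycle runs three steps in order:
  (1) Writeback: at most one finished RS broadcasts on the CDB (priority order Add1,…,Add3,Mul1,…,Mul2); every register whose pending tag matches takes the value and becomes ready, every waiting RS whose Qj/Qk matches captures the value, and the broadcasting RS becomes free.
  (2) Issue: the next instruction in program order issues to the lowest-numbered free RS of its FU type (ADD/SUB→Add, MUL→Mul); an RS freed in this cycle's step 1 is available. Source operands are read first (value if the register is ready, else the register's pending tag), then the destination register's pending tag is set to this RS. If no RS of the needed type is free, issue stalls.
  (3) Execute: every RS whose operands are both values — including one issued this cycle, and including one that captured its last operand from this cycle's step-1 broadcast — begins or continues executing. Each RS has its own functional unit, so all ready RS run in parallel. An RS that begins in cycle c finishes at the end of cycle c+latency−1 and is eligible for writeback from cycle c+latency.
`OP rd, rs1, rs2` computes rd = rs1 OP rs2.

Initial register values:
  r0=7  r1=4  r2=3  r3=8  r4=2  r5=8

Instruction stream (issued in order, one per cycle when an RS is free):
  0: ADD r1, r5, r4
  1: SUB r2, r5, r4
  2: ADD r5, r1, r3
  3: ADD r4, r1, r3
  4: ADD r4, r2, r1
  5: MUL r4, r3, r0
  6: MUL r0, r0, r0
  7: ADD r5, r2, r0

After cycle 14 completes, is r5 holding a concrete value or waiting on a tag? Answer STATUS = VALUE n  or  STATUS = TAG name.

STATUS = VALUE 55

c1: issue ADD r1<-Add1 | r0:7,r1:Add1,r2:3,r3:8,r4:2,r5:8
c2: issue SUB r2<-Add2 | r0:7,r1:Add1,r2:Add2,r3:8,r4:2,r5:8
c3: issue ADD r5<-Add3 | r0:7,r1:Add1,r2:Add2,r3:8,r4:2,r5:Add3
c4: CDB Add1=10; issue ADD r4<-Add1 | r0:7,r1:10,r2:Add2,r3:8,r4:Add1,r5:Add3
c5: CDB Add2=6; issue ADD r4<-Add2 | r0:7,r1:10,r2:6,r3:8,r4:Add2,r5:Add3
c6: issue MUL r4<-Mul1 | r0:7,r1:10,r2:6,r3:8,r4:Mul1,r5:Add3
c7: CDB Add1=18; issue MUL r0<-Mul2 | r0:Mul2,r1:10,r2:6,r3:8,r4:Mul1,r5:Add3
c8: CDB Add2=16; issue ADD r5<-Add1 | r0:Mul2,r1:10,r2:6,r3:8,r4:Mul1,r5:Add1
c9: CDB Add3=18 | r0:Mul2,r1:10,r2:6,r3:8,r4:Mul1,r5:Add1
c10: CDB Mul1=56 | r0:Mul2,r1:10,r2:6,r3:8,r4:56,r5:Add1
c11: CDB Mul2=49 | r0:49,r1:10,r2:6,r3:8,r4:56,r5:Add1
c12: - | r0:49,r1:10,r2:6,r3:8,r4:56,r5:Add1
c13: - | r0:49,r1:10,r2:6,r3:8,r4:56,r5:Add1
c14: CDB Add1=55 | r0:49,r1:10,r2:6,r3:8,r4:56,r5:55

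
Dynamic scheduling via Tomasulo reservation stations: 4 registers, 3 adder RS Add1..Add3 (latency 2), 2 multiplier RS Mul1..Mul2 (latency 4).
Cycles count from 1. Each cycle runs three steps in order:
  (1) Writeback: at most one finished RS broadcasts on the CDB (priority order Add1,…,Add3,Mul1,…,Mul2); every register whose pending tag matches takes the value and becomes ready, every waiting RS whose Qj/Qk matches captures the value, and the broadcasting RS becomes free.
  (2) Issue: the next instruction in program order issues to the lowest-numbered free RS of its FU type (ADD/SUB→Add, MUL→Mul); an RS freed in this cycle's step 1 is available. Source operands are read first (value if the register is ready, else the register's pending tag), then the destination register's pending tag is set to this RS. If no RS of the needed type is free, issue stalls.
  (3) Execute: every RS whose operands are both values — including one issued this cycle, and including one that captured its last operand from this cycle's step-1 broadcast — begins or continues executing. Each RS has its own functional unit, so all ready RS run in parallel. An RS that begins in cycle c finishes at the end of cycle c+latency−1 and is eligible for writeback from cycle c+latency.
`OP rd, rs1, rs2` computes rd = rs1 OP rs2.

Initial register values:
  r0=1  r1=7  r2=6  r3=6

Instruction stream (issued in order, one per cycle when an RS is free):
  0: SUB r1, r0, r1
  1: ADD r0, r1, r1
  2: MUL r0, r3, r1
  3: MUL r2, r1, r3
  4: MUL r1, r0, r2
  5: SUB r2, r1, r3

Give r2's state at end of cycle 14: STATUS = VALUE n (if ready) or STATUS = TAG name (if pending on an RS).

  c1: issue SUB r1<-Add1  regs: r0:1,r1:Add1,r2:6,r3:6
  c2: issue ADD r0<-Add2  regs: r0:Add2,r1:Add1,r2:6,r3:6
  c3: CDB Add1=-6; issue MUL r0<-Mul1  regs: r0:Mul1,r1:-6,r2:6,r3:6
  c4: issue MUL r2<-Mul2  regs: r0:Mul1,r1:-6,r2:Mul2,r3:6
  c5: CDB Add2=-12; stall  regs: r0:Mul1,r1:-6,r2:Mul2,r3:6
  c6: stall  regs: r0:Mul1,r1:-6,r2:Mul2,r3:6
  c7: CDB Mul1=-36; issue MUL r1<-Mul1  regs: r0:-36,r1:Mul1,r2:Mul2,r3:6
  c8: CDB Mul2=-36; issue SUB r2<-Add1  regs: r0:-36,r1:Mul1,r2:Add1,r3:6
  c9: -  regs: r0:-36,r1:Mul1,r2:Add1,r3:6
  c10: -  regs: r0:-36,r1:Mul1,r2:Add1,r3:6
  c11: -  regs: r0:-36,r1:Mul1,r2:Add1,r3:6
  c12: CDB Mul1=1296  regs: r0:-36,r1:1296,r2:Add1,r3:6
  c13: -  regs: r0:-36,r1:1296,r2:Add1,r3:6
  c14: CDB Add1=1290  regs: r0:-36,r1:1296,r2:1290,r3:6

STATUS = VALUE 1290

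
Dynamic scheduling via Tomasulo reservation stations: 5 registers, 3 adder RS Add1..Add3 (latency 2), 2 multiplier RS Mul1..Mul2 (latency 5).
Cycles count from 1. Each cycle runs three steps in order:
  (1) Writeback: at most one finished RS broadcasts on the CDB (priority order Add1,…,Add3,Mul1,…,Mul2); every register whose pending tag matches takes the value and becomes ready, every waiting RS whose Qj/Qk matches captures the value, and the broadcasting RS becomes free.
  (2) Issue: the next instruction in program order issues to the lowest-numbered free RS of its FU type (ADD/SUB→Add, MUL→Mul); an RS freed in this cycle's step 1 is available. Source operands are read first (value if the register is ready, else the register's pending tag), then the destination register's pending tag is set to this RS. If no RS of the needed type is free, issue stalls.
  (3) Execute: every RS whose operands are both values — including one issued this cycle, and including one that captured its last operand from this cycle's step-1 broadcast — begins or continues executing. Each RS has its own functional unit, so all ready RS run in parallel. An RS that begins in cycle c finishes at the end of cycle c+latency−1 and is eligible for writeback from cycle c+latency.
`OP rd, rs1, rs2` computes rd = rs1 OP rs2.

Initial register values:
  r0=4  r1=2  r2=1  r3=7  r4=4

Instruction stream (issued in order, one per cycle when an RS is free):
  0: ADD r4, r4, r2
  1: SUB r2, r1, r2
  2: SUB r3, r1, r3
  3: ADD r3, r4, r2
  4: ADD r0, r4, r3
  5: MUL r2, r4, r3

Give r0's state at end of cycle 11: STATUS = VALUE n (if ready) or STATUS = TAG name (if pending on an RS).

STATUS = VALUE 11

cycle 1: issue ADD r4<-Add1 // r0:4,r1:2,r2:1,r3:7,r4:Add1
cycle 2: issue SUB r2<-Add2 // r0:4,r1:2,r2:Add2,r3:7,r4:Add1
cycle 3: CDB Add1=5; issue SUB r3<-Add1 // r0:4,r1:2,r2:Add2,r3:Add1,r4:5
cycle 4: CDB Add2=1; issue ADD r3<-Add2 // r0:4,r1:2,r2:1,r3:Add2,r4:5
cycle 5: CDB Add1=-5; issue ADD r0<-Add1 // r0:Add1,r1:2,r2:1,r3:Add2,r4:5
cycle 6: CDB Add2=6; issue MUL r2<-Mul1 // r0:Add1,r1:2,r2:Mul1,r3:6,r4:5
cycle 7: - // r0:Add1,r1:2,r2:Mul1,r3:6,r4:5
cycle 8: CDB Add1=11 // r0:11,r1:2,r2:Mul1,r3:6,r4:5
cycle 9: - // r0:11,r1:2,r2:Mul1,r3:6,r4:5
cycle 10: - // r0:11,r1:2,r2:Mul1,r3:6,r4:5
cycle 11: CDB Mul1=30 // r0:11,r1:2,r2:30,r3:6,r4:5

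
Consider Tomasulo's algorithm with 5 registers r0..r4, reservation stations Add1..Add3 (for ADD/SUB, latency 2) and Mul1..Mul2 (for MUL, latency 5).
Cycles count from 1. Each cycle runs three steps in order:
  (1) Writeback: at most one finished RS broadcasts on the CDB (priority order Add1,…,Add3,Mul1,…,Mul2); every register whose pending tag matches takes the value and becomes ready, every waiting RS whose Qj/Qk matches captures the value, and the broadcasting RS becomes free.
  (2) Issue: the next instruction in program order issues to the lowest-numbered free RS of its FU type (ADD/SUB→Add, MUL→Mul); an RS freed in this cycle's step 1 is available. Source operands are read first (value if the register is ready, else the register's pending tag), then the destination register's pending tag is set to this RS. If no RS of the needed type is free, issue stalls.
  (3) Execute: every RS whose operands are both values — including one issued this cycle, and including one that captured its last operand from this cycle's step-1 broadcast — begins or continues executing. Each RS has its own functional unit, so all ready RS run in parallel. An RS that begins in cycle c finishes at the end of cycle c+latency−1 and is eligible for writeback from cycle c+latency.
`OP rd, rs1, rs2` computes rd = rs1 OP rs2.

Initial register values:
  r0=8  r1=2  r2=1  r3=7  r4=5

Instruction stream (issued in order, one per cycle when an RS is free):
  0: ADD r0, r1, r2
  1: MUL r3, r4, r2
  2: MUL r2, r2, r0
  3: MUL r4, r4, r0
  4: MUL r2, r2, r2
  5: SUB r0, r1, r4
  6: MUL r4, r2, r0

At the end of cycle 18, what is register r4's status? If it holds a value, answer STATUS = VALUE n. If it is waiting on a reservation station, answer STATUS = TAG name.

cycle 1: issue ADD r0<-Add1 // r0:Add1,r1:2,r2:1,r3:7,r4:5
cycle 2: issue MUL r3<-Mul1 // r0:Add1,r1:2,r2:1,r3:Mul1,r4:5
cycle 3: CDB Add1=3; issue MUL r2<-Mul2 // r0:3,r1:2,r2:Mul2,r3:Mul1,r4:5
cycle 4: stall // r0:3,r1:2,r2:Mul2,r3:Mul1,r4:5
cycle 5: stall // r0:3,r1:2,r2:Mul2,r3:Mul1,r4:5
cycle 6: stall // r0:3,r1:2,r2:Mul2,r3:Mul1,r4:5
cycle 7: CDB Mul1=5; issue MUL r4<-Mul1 // r0:3,r1:2,r2:Mul2,r3:5,r4:Mul1
cycle 8: CDB Mul2=3; issue MUL r2<-Mul2 // r0:3,r1:2,r2:Mul2,r3:5,r4:Mul1
cycle 9: issue SUB r0<-Add1 // r0:Add1,r1:2,r2:Mul2,r3:5,r4:Mul1
cycle 10: stall // r0:Add1,r1:2,r2:Mul2,r3:5,r4:Mul1
cycle 11: stall // r0:Add1,r1:2,r2:Mul2,r3:5,r4:Mul1
cycle 12: CDB Mul1=15; issue MUL r4<-Mul1 // r0:Add1,r1:2,r2:Mul2,r3:5,r4:Mul1
cycle 13: CDB Mul2=9 // r0:Add1,r1:2,r2:9,r3:5,r4:Mul1
cycle 14: CDB Add1=-13 // r0:-13,r1:2,r2:9,r3:5,r4:Mul1
cycle 15: - // r0:-13,r1:2,r2:9,r3:5,r4:Mul1
cycle 16: - // r0:-13,r1:2,r2:9,r3:5,r4:Mul1
cycle 17: - // r0:-13,r1:2,r2:9,r3:5,r4:Mul1
cycle 18: - // r0:-13,r1:2,r2:9,r3:5,r4:Mul1

STATUS = TAG Mul1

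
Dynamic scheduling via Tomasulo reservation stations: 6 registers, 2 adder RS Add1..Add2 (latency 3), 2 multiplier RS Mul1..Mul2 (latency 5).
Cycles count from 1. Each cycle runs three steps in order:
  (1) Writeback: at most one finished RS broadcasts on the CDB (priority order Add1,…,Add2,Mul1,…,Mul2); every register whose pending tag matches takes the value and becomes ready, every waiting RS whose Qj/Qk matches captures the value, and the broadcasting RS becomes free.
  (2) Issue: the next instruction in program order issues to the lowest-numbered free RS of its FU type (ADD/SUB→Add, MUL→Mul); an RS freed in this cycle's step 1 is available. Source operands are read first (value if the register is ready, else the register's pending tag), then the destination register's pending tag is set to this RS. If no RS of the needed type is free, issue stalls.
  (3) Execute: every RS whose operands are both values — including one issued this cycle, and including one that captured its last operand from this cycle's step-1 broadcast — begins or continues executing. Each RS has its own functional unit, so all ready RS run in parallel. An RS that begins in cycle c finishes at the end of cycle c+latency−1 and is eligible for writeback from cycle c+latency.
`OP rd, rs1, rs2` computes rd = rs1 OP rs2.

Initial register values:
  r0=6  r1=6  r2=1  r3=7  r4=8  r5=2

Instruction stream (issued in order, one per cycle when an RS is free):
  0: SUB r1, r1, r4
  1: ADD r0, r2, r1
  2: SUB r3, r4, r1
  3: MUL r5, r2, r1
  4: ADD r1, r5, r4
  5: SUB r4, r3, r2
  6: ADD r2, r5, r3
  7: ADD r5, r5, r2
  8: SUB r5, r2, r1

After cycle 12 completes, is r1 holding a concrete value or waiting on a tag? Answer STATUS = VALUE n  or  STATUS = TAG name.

c1: issue SUB r1<-Add1 | r0:6,r1:Add1,r2:1,r3:7,r4:8,r5:2
c2: issue ADD r0<-Add2 | r0:Add2,r1:Add1,r2:1,r3:7,r4:8,r5:2
c3: stall | r0:Add2,r1:Add1,r2:1,r3:7,r4:8,r5:2
c4: CDB Add1=-2; issue SUB r3<-Add1 | r0:Add2,r1:-2,r2:1,r3:Add1,r4:8,r5:2
c5: issue MUL r5<-Mul1 | r0:Add2,r1:-2,r2:1,r3:Add1,r4:8,r5:Mul1
c6: stall | r0:Add2,r1:-2,r2:1,r3:Add1,r4:8,r5:Mul1
c7: CDB Add1=10; issue ADD r1<-Add1 | r0:Add2,r1:Add1,r2:1,r3:10,r4:8,r5:Mul1
c8: CDB Add2=-1; issue SUB r4<-Add2 | r0:-1,r1:Add1,r2:1,r3:10,r4:Add2,r5:Mul1
c9: stall | r0:-1,r1:Add1,r2:1,r3:10,r4:Add2,r5:Mul1
c10: CDB Mul1=-2; stall | r0:-1,r1:Add1,r2:1,r3:10,r4:Add2,r5:-2
c11: CDB Add2=9; issue ADD r2<-Add2 | r0:-1,r1:Add1,r2:Add2,r3:10,r4:9,r5:-2
c12: stall | r0:-1,r1:Add1,r2:Add2,r3:10,r4:9,r5:-2

STATUS = TAG Add1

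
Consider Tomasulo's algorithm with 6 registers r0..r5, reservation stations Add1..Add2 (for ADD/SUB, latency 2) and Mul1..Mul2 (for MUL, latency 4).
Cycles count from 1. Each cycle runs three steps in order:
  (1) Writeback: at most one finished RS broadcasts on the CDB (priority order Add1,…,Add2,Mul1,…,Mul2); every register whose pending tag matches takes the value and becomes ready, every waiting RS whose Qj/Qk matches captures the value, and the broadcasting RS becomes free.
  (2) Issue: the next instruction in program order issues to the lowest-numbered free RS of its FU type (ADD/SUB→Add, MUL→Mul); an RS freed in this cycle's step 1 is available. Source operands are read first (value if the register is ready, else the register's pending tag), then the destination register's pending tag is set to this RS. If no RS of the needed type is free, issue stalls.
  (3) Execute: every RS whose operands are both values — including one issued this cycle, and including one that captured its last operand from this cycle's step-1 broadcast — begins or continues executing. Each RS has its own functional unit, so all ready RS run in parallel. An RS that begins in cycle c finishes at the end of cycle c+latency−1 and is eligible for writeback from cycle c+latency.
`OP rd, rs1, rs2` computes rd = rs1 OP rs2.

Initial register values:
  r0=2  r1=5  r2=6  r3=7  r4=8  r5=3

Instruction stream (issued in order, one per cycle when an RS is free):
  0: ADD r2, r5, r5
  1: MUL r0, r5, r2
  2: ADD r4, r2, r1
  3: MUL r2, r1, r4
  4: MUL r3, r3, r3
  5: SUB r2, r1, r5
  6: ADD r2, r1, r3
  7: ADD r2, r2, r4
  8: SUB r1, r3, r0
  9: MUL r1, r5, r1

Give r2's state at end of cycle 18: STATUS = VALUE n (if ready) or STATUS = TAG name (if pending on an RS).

  c1: issue ADD r2<-Add1  regs: r0:2,r1:5,r2:Add1,r3:7,r4:8,r5:3
  c2: issue MUL r0<-Mul1  regs: r0:Mul1,r1:5,r2:Add1,r3:7,r4:8,r5:3
  c3: CDB Add1=6; issue ADD r4<-Add1  regs: r0:Mul1,r1:5,r2:6,r3:7,r4:Add1,r5:3
  c4: issue MUL r2<-Mul2  regs: r0:Mul1,r1:5,r2:Mul2,r3:7,r4:Add1,r5:3
  c5: CDB Add1=11; stall  regs: r0:Mul1,r1:5,r2:Mul2,r3:7,r4:11,r5:3
  c6: stall  regs: r0:Mul1,r1:5,r2:Mul2,r3:7,r4:11,r5:3
  c7: CDB Mul1=18; issue MUL r3<-Mul1  regs: r0:18,r1:5,r2:Mul2,r3:Mul1,r4:11,r5:3
  c8: issue SUB r2<-Add1  regs: r0:18,r1:5,r2:Add1,r3:Mul1,r4:11,r5:3
  c9: CDB Mul2=55; issue ADD r2<-Add2  regs: r0:18,r1:5,r2:Add2,r3:Mul1,r4:11,r5:3
  c10: CDB Add1=2; issue ADD r2<-Add1  regs: r0:18,r1:5,r2:Add1,r3:Mul1,r4:11,r5:3
  c11: CDB Mul1=49; stall  regs: r0:18,r1:5,r2:Add1,r3:49,r4:11,r5:3
  c12: stall  regs: r0:18,r1:5,r2:Add1,r3:49,r4:11,r5:3
  c13: CDB Add2=54; issue SUB r1<-Add2  regs: r0:18,r1:Add2,r2:Add1,r3:49,r4:11,r5:3
  c14: issue MUL r1<-Mul1  regs: r0:18,r1:Mul1,r2:Add1,r3:49,r4:11,r5:3
  c15: CDB Add1=65  regs: r0:18,r1:Mul1,r2:65,r3:49,r4:11,r5:3
  c16: CDB Add2=31  regs: r0:18,r1:Mul1,r2:65,r3:49,r4:11,r5:3
  c17: -  regs: r0:18,r1:Mul1,r2:65,r3:49,r4:11,r5:3
  c18: -  regs: r0:18,r1:Mul1,r2:65,r3:49,r4:11,r5:3

STATUS = VALUE 65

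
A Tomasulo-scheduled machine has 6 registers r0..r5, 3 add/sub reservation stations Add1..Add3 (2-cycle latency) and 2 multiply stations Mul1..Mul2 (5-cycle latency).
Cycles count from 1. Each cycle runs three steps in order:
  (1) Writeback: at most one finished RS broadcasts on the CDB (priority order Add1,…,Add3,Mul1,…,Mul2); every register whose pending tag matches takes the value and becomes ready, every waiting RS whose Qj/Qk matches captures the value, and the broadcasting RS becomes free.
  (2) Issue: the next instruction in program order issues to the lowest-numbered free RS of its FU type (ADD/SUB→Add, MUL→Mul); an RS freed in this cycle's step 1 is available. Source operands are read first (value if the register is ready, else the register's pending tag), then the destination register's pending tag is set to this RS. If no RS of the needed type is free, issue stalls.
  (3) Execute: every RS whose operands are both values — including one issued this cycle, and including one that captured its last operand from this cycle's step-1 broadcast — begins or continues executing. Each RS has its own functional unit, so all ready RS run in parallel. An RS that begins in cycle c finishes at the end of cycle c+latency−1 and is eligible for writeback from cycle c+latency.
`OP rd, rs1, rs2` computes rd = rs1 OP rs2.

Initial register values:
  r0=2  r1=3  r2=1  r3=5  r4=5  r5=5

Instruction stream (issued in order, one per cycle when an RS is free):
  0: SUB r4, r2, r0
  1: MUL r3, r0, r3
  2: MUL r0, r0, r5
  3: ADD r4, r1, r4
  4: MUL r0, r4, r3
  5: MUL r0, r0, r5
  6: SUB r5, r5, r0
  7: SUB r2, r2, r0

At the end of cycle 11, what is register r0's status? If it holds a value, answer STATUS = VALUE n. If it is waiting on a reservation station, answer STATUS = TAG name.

cycle 1: issue SUB r4<-Add1 // r0:2,r1:3,r2:1,r3:5,r4:Add1,r5:5
cycle 2: issue MUL r3<-Mul1 // r0:2,r1:3,r2:1,r3:Mul1,r4:Add1,r5:5
cycle 3: CDB Add1=-1; issue MUL r0<-Mul2 // r0:Mul2,r1:3,r2:1,r3:Mul1,r4:-1,r5:5
cycle 4: issue ADD r4<-Add1 // r0:Mul2,r1:3,r2:1,r3:Mul1,r4:Add1,r5:5
cycle 5: stall // r0:Mul2,r1:3,r2:1,r3:Mul1,r4:Add1,r5:5
cycle 6: CDB Add1=2; stall // r0:Mul2,r1:3,r2:1,r3:Mul1,r4:2,r5:5
cycle 7: CDB Mul1=10; issue MUL r0<-Mul1 // r0:Mul1,r1:3,r2:1,r3:10,r4:2,r5:5
cycle 8: CDB Mul2=10; issue MUL r0<-Mul2 // r0:Mul2,r1:3,r2:1,r3:10,r4:2,r5:5
cycle 9: issue SUB r5<-Add1 // r0:Mul2,r1:3,r2:1,r3:10,r4:2,r5:Add1
cycle 10: issue SUB r2<-Add2 // r0:Mul2,r1:3,r2:Add2,r3:10,r4:2,r5:Add1
cycle 11: - // r0:Mul2,r1:3,r2:Add2,r3:10,r4:2,r5:Add1

STATUS = TAG Mul2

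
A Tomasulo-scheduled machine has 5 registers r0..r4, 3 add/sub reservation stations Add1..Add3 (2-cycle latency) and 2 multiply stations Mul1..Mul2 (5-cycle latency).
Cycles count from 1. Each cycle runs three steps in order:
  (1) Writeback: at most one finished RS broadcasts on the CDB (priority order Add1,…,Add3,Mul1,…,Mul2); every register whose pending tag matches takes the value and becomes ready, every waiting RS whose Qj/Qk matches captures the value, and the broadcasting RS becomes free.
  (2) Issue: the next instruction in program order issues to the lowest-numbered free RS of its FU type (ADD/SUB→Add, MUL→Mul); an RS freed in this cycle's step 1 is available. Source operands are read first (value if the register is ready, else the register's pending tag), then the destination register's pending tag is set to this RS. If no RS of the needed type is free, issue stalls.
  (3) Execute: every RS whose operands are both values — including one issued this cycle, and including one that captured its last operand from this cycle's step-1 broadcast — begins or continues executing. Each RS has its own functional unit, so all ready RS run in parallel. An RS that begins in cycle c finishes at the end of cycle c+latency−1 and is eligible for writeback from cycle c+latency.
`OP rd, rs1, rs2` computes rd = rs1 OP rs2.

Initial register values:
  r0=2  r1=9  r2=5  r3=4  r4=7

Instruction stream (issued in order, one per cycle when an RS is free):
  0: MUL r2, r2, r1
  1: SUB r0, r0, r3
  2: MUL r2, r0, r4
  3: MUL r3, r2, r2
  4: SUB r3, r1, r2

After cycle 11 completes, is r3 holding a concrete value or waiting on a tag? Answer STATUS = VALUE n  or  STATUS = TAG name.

cycle 1: issue MUL r2<-Mul1 // r0:2,r1:9,r2:Mul1,r3:4,r4:7
cycle 2: issue SUB r0<-Add1 // r0:Add1,r1:9,r2:Mul1,r3:4,r4:7
cycle 3: issue MUL r2<-Mul2 // r0:Add1,r1:9,r2:Mul2,r3:4,r4:7
cycle 4: CDB Add1=-2; stall // r0:-2,r1:9,r2:Mul2,r3:4,r4:7
cycle 5: stall // r0:-2,r1:9,r2:Mul2,r3:4,r4:7
cycle 6: CDB Mul1=45; issue MUL r3<-Mul1 // r0:-2,r1:9,r2:Mul2,r3:Mul1,r4:7
cycle 7: issue SUB r3<-Add1 // r0:-2,r1:9,r2:Mul2,r3:Add1,r4:7
cycle 8: - // r0:-2,r1:9,r2:Mul2,r3:Add1,r4:7
cycle 9: CDB Mul2=-14 // r0:-2,r1:9,r2:-14,r3:Add1,r4:7
cycle 10: - // r0:-2,r1:9,r2:-14,r3:Add1,r4:7
cycle 11: CDB Add1=23 // r0:-2,r1:9,r2:-14,r3:23,r4:7

STATUS = VALUE 23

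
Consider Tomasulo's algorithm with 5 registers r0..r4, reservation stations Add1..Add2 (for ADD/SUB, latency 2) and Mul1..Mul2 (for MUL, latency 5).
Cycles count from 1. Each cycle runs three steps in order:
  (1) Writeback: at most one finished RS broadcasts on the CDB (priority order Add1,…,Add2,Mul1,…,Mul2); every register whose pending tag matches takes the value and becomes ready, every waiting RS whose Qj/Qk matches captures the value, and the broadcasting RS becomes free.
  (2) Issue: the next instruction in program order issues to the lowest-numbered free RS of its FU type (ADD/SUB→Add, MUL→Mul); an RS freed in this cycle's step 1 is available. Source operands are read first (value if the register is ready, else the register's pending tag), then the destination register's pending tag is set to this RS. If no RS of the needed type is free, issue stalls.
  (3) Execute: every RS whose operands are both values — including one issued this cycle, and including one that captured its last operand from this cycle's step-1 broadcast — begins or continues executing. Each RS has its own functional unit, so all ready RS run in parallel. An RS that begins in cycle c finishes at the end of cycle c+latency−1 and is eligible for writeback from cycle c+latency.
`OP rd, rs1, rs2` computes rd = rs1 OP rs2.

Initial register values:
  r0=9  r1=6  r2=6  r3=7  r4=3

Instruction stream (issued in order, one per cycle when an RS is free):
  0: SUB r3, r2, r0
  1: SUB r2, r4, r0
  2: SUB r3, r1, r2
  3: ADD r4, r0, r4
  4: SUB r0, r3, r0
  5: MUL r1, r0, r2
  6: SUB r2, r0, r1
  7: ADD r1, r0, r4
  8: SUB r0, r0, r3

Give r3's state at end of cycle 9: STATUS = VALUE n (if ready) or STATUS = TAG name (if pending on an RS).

STATUS = VALUE 12

cycle 1: issue SUB r3<-Add1 // r0:9,r1:6,r2:6,r3:Add1,r4:3
cycle 2: issue SUB r2<-Add2 // r0:9,r1:6,r2:Add2,r3:Add1,r4:3
cycle 3: CDB Add1=-3; issue SUB r3<-Add1 // r0:9,r1:6,r2:Add2,r3:Add1,r4:3
cycle 4: CDB Add2=-6; issue ADD r4<-Add2 // r0:9,r1:6,r2:-6,r3:Add1,r4:Add2
cycle 5: stall // r0:9,r1:6,r2:-6,r3:Add1,r4:Add2
cycle 6: CDB Add1=12; issue SUB r0<-Add1 // r0:Add1,r1:6,r2:-6,r3:12,r4:Add2
cycle 7: CDB Add2=12; issue MUL r1<-Mul1 // r0:Add1,r1:Mul1,r2:-6,r3:12,r4:12
cycle 8: CDB Add1=3; issue SUB r2<-Add1 // r0:3,r1:Mul1,r2:Add1,r3:12,r4:12
cycle 9: issue ADD r1<-Add2 // r0:3,r1:Add2,r2:Add1,r3:12,r4:12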